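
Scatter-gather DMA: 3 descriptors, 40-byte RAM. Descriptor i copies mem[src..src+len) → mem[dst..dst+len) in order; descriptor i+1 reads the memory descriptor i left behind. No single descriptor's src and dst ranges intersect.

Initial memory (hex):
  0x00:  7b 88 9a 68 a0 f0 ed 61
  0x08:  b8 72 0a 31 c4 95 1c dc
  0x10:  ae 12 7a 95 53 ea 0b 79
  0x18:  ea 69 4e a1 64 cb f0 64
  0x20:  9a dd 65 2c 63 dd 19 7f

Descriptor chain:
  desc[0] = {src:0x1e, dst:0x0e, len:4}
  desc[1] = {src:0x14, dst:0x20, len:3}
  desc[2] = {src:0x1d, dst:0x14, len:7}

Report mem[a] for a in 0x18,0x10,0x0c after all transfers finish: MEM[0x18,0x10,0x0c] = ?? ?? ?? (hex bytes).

MEM[0x18,0x10,0x0c] = ea 9a c4

D0: mem[0x0e..0x11] <- [f0 64 9a dd]
D1: mem[0x20..0x22] <- [53 ea 0b]
D2: mem[0x14..0x1a] <- [cb f0 64 53 ea 0b 2c]
query mem[0x18]=0xea, mem[0x10]=0x9a, mem[0x0c]=0xc4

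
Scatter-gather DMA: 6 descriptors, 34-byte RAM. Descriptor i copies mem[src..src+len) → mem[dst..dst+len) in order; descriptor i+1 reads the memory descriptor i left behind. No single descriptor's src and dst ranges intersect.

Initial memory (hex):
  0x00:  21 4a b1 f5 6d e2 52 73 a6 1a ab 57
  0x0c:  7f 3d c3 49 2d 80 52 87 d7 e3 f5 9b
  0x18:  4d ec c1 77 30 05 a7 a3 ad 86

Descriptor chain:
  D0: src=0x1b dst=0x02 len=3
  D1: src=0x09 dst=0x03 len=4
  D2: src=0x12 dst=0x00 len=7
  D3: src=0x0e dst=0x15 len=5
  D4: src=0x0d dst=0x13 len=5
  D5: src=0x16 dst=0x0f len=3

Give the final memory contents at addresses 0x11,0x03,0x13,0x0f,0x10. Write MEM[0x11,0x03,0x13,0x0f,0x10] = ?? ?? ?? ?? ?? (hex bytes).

MEM[0x11,0x03,0x13,0x0f,0x10] = 80 e3 3d 2d 80

  after D0: wrote 3B at 0x02 = 773005
  after D1: wrote 4B at 0x03 = 1aab577f
  after D2: wrote 7B at 0x00 = 5287d7e3f59b4d
  after D3: wrote 5B at 0x15 = c3492d8052
  after D4: wrote 5B at 0x13 = 3dc3492d80
  after D5: wrote 3B at 0x0f = 2d8080
query mem[0x11]=0x80, mem[0x03]=0xe3, mem[0x13]=0x3d, mem[0x0f]=0x2d, mem[0x10]=0x80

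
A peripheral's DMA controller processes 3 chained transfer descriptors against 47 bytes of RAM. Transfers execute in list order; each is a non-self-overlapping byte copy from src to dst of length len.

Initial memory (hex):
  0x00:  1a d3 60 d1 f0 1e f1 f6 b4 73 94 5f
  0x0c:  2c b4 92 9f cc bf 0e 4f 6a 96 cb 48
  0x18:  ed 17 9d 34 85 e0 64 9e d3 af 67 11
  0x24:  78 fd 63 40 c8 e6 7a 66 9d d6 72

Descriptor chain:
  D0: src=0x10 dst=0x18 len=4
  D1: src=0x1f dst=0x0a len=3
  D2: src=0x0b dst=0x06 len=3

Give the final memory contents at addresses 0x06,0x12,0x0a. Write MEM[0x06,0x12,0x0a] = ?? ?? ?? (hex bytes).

  after D0: wrote 4B at 0x18 = ccbf0e4f
  after D1: wrote 3B at 0x0a = 9ed3af
  after D2: wrote 3B at 0x06 = d3afb4
query mem[0x06]=0xd3, mem[0x12]=0x0e, mem[0x0a]=0x9e

MEM[0x06,0x12,0x0a] = d3 0e 9e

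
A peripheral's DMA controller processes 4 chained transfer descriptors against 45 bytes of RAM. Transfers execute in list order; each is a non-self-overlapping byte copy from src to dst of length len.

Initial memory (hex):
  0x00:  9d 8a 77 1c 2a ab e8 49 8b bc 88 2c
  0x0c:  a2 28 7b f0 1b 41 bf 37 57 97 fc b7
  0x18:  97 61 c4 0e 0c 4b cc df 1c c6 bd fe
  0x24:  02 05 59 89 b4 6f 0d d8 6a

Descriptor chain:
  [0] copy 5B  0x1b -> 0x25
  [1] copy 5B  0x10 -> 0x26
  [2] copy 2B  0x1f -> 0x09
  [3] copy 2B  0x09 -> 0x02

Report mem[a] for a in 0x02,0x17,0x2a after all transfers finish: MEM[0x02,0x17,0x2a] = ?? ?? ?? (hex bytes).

MEM[0x02,0x17,0x2a] = df b7 57

#0 dst[0x25+5] := {0x0e,0x0c,0x4b,0xcc,0xdf}
#1 dst[0x26+5] := {0x1b,0x41,0xbf,0x37,0x57}
#2 dst[0x09+2] := {0xdf,0x1c}
#3 dst[0x02+2] := {0xdf,0x1c}
query mem[0x02]=0xdf, mem[0x17]=0xb7, mem[0x2a]=0x57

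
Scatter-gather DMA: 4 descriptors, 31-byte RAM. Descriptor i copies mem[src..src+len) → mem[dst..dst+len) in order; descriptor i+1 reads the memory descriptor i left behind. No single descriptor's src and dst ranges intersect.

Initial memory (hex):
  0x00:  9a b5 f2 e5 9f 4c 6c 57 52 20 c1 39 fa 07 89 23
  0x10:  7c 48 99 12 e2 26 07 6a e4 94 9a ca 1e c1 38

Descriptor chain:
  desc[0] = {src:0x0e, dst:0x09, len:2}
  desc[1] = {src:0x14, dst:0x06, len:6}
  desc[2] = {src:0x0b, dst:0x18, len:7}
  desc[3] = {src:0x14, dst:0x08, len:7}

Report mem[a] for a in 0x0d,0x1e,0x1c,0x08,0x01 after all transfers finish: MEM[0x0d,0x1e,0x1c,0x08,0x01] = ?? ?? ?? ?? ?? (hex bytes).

D0: mem[0x09..0x0a] <- [89 23]
D1: mem[0x06..0x0b] <- [e2 26 07 6a e4 94]
D2: mem[0x18..0x1e] <- [94 fa 07 89 23 7c 48]
D3: mem[0x08..0x0e] <- [e2 26 07 6a 94 fa 07]
query mem[0x0d]=0xfa, mem[0x1e]=0x48, mem[0x1c]=0x23, mem[0x08]=0xe2, mem[0x01]=0xb5

MEM[0x0d,0x1e,0x1c,0x08,0x01] = fa 48 23 e2 b5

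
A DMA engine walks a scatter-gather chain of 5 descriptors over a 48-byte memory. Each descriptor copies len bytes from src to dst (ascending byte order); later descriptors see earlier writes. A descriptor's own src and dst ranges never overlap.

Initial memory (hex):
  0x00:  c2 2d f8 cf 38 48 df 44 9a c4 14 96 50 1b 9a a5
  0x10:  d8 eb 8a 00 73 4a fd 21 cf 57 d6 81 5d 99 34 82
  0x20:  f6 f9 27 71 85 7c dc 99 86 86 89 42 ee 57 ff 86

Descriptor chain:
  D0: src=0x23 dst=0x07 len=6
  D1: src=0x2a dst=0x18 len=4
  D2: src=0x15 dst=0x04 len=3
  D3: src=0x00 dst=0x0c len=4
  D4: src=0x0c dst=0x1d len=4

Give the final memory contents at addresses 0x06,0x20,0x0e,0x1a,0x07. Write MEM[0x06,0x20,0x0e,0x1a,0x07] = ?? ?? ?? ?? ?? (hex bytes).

MEM[0x06,0x20,0x0e,0x1a,0x07] = 21 cf f8 ee 71

[0] 0x23->0x07 len=6 : 71 85 7c dc 99 86
[1] 0x2a->0x18 len=4 : 89 42 ee 57
[2] 0x15->0x04 len=3 : 4a fd 21
[3] 0x00->0x0c len=4 : c2 2d f8 cf
[4] 0x0c->0x1d len=4 : c2 2d f8 cf
query mem[0x06]=0x21, mem[0x20]=0xcf, mem[0x0e]=0xf8, mem[0x1a]=0xee, mem[0x07]=0x71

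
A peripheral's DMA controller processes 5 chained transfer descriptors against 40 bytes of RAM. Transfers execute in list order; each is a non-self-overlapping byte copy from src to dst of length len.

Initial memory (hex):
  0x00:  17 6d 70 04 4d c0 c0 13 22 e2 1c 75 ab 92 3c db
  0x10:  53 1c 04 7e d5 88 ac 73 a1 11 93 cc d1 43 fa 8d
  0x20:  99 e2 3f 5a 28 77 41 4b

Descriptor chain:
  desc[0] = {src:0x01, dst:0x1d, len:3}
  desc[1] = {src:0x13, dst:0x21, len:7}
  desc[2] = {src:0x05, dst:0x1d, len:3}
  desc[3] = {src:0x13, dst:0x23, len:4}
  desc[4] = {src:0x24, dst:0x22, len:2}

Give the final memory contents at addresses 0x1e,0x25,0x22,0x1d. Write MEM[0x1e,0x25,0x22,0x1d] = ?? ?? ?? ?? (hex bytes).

#0 dst[0x1d+3] := {0x6d,0x70,0x04}
#1 dst[0x21+7] := {0x7e,0xd5,0x88,0xac,0x73,0xa1,0x11}
#2 dst[0x1d+3] := {0xc0,0xc0,0x13}
#3 dst[0x23+4] := {0x7e,0xd5,0x88,0xac}
#4 dst[0x22+2] := {0xd5,0x88}
query mem[0x1e]=0xc0, mem[0x25]=0x88, mem[0x22]=0xd5, mem[0x1d]=0xc0

MEM[0x1e,0x25,0x22,0x1d] = c0 88 d5 c0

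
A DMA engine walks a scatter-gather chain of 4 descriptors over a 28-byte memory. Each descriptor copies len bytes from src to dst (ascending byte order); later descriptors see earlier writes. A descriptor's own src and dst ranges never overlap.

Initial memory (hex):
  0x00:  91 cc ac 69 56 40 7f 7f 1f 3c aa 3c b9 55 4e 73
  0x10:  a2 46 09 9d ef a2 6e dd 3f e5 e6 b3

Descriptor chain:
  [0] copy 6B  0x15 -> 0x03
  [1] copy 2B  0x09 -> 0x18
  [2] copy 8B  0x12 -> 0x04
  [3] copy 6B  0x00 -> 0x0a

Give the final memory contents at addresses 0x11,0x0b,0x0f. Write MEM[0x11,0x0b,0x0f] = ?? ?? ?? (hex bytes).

D0: mem[0x03..0x08] <- [a2 6e dd 3f e5 e6]
D1: mem[0x18..0x19] <- [3c aa]
D2: mem[0x04..0x0b] <- [09 9d ef a2 6e dd 3c aa]
D3: mem[0x0a..0x0f] <- [91 cc ac a2 09 9d]
query mem[0x11]=0x46, mem[0x0b]=0xcc, mem[0x0f]=0x9d

MEM[0x11,0x0b,0x0f] = 46 cc 9d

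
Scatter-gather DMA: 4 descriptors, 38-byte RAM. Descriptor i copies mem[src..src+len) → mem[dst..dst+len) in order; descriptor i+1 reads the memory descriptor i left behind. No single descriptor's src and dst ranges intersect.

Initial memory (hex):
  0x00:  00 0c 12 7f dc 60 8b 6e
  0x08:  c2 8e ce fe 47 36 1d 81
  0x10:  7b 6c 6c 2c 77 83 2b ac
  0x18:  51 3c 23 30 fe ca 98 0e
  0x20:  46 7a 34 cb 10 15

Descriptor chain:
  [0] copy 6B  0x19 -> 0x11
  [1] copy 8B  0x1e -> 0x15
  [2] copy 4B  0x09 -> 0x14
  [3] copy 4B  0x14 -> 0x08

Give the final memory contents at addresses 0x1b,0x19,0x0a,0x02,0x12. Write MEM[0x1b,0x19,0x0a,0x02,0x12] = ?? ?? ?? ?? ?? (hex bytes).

#0 dst[0x11+6] := {0x3c,0x23,0x30,0xfe,0xca,0x98}
#1 dst[0x15+8] := {0x98,0x0e,0x46,0x7a,0x34,0xcb,0x10,0x15}
#2 dst[0x14+4] := {0x8e,0xce,0xfe,0x47}
#3 dst[0x08+4] := {0x8e,0xce,0xfe,0x47}
query mem[0x1b]=0x10, mem[0x19]=0x34, mem[0x0a]=0xfe, mem[0x02]=0x12, mem[0x12]=0x23

MEM[0x1b,0x19,0x0a,0x02,0x12] = 10 34 fe 12 23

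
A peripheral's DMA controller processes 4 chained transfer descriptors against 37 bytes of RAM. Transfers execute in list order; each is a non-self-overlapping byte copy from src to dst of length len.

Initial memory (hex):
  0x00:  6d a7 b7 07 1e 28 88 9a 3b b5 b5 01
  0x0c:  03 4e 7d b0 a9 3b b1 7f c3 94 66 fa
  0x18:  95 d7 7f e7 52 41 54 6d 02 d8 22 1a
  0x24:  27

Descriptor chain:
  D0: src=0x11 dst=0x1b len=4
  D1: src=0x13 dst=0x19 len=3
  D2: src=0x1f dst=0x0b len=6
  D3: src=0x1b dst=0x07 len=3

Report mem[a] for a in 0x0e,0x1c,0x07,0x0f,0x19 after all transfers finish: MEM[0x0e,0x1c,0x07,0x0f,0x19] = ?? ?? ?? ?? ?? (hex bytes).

MEM[0x0e,0x1c,0x07,0x0f,0x19] = 22 b1 94 1a 7f

D0: mem[0x1b..0x1e] <- [3b b1 7f c3]
D1: mem[0x19..0x1b] <- [7f c3 94]
D2: mem[0x0b..0x10] <- [6d 02 d8 22 1a 27]
D3: mem[0x07..0x09] <- [94 b1 7f]
query mem[0x0e]=0x22, mem[0x1c]=0xb1, mem[0x07]=0x94, mem[0x0f]=0x1a, mem[0x19]=0x7f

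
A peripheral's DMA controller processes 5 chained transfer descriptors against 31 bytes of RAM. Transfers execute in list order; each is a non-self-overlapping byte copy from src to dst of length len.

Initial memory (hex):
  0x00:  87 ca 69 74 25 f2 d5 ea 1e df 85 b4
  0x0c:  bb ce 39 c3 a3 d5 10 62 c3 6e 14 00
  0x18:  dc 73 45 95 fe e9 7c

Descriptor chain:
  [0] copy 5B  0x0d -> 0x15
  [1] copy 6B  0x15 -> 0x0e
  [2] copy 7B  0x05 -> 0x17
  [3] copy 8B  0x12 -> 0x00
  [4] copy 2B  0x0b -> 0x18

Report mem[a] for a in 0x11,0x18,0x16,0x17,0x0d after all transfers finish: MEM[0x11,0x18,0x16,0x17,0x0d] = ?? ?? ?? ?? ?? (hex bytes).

D0: mem[0x15..0x19] <- [ce 39 c3 a3 d5]
D1: mem[0x0e..0x13] <- [ce 39 c3 a3 d5 45]
D2: mem[0x17..0x1d] <- [f2 d5 ea 1e df 85 b4]
D3: mem[0x00..0x07] <- [d5 45 c3 ce 39 f2 d5 ea]
D4: mem[0x18..0x19] <- [b4 bb]
query mem[0x11]=0xa3, mem[0x18]=0xb4, mem[0x16]=0x39, mem[0x17]=0xf2, mem[0x0d]=0xce

MEM[0x11,0x18,0x16,0x17,0x0d] = a3 b4 39 f2 ce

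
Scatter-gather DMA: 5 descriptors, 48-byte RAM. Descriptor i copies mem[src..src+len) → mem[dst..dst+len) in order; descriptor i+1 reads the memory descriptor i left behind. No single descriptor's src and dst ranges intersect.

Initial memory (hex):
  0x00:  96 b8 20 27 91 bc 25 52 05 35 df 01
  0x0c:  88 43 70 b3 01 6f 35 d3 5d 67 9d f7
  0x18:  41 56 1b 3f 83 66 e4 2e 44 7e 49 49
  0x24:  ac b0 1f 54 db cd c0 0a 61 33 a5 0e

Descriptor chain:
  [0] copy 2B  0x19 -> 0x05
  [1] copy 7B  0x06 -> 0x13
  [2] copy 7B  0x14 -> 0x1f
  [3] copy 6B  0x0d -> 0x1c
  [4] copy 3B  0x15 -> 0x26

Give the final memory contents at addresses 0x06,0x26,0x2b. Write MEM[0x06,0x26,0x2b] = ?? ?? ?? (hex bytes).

#0 dst[0x05+2] := {0x56,0x1b}
#1 dst[0x13+7] := {0x1b,0x52,0x05,0x35,0xdf,0x01,0x88}
#2 dst[0x1f+7] := {0x52,0x05,0x35,0xdf,0x01,0x88,0x1b}
#3 dst[0x1c+6] := {0x43,0x70,0xb3,0x01,0x6f,0x35}
#4 dst[0x26+3] := {0x05,0x35,0xdf}
query mem[0x06]=0x1b, mem[0x26]=0x05, mem[0x2b]=0x0a

MEM[0x06,0x26,0x2b] = 1b 05 0a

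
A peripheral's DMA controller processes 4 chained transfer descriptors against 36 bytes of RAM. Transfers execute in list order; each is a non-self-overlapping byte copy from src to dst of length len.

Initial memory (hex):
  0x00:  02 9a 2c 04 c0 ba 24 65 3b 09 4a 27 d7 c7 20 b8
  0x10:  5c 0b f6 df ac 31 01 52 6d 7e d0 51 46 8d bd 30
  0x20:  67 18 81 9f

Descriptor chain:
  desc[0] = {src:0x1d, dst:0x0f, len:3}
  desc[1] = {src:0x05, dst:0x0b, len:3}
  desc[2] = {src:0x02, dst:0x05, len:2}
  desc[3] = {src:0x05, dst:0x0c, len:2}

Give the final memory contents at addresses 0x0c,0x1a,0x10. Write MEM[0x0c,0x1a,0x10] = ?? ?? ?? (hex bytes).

MEM[0x0c,0x1a,0x10] = 2c d0 bd

#0 dst[0x0f+3] := {0x8d,0xbd,0x30}
#1 dst[0x0b+3] := {0xba,0x24,0x65}
#2 dst[0x05+2] := {0x2c,0x04}
#3 dst[0x0c+2] := {0x2c,0x04}
query mem[0x0c]=0x2c, mem[0x1a]=0xd0, mem[0x10]=0xbd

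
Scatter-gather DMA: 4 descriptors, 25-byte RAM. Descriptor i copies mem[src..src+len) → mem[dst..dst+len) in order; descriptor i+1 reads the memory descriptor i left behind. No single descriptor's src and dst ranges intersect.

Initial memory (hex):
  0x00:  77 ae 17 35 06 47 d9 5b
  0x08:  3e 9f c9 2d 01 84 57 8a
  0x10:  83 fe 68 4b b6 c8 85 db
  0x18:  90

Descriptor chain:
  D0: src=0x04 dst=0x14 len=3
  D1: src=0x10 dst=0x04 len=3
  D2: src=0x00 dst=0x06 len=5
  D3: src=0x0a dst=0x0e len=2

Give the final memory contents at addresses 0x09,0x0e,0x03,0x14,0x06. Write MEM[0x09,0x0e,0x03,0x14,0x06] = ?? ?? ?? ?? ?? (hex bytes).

#0 dst[0x14+3] := {0x06,0x47,0xd9}
#1 dst[0x04+3] := {0x83,0xfe,0x68}
#2 dst[0x06+5] := {0x77,0xae,0x17,0x35,0x83}
#3 dst[0x0e+2] := {0x83,0x2d}
query mem[0x09]=0x35, mem[0x0e]=0x83, mem[0x03]=0x35, mem[0x14]=0x06, mem[0x06]=0x77

MEM[0x09,0x0e,0x03,0x14,0x06] = 35 83 35 06 77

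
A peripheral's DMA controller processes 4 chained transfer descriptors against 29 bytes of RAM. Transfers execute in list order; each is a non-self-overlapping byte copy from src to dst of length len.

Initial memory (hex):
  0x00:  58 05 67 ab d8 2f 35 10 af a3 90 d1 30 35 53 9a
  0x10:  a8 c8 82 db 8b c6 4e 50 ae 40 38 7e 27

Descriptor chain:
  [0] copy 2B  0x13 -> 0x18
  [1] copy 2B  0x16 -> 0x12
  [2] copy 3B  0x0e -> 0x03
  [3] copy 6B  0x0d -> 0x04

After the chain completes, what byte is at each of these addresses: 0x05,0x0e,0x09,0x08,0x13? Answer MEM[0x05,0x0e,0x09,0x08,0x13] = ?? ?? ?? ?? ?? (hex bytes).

MEM[0x05,0x0e,0x09,0x08,0x13] = 53 53 4e c8 50

D0: mem[0x18..0x19] <- [db 8b]
D1: mem[0x12..0x13] <- [4e 50]
D2: mem[0x03..0x05] <- [53 9a a8]
D3: mem[0x04..0x09] <- [35 53 9a a8 c8 4e]
query mem[0x05]=0x53, mem[0x0e]=0x53, mem[0x09]=0x4e, mem[0x08]=0xc8, mem[0x13]=0x50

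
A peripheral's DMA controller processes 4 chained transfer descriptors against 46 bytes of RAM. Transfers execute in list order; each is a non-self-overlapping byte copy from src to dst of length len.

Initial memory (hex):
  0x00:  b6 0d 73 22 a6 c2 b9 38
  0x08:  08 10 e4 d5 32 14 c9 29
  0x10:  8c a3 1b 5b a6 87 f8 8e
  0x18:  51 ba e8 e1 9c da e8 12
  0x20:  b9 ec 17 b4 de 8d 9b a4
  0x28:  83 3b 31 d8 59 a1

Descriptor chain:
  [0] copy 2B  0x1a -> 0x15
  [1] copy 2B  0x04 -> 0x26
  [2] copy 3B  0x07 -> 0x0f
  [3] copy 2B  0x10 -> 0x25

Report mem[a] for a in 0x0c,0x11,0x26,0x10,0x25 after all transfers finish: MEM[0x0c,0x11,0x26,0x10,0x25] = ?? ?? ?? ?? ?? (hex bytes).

D0: mem[0x15..0x16] <- [e8 e1]
D1: mem[0x26..0x27] <- [a6 c2]
D2: mem[0x0f..0x11] <- [38 08 10]
D3: mem[0x25..0x26] <- [08 10]
query mem[0x0c]=0x32, mem[0x11]=0x10, mem[0x26]=0x10, mem[0x10]=0x08, mem[0x25]=0x08

MEM[0x0c,0x11,0x26,0x10,0x25] = 32 10 10 08 08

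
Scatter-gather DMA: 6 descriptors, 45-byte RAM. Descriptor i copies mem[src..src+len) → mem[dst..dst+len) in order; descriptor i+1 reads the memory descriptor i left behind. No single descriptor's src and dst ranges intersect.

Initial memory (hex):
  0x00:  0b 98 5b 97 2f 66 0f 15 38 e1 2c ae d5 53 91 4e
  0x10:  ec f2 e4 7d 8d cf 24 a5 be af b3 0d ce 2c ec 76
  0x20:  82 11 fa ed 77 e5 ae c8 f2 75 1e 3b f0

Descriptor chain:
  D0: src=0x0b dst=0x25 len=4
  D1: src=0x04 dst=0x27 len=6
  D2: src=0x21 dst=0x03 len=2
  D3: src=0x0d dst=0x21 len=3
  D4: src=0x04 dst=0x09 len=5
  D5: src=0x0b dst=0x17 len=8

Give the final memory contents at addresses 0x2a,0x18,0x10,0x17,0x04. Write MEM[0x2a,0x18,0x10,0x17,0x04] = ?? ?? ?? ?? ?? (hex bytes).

  after D0: wrote 4B at 0x25 = aed55391
  after D1: wrote 6B at 0x27 = 2f660f1538e1
  after D2: wrote 2B at 0x03 = 11fa
  after D3: wrote 3B at 0x21 = 53914e
  after D4: wrote 5B at 0x09 = fa660f1538
  after D5: wrote 8B at 0x17 = 0f1538914eecf2e4
query mem[0x2a]=0x15, mem[0x18]=0x15, mem[0x10]=0xec, mem[0x17]=0x0f, mem[0x04]=0xfa

MEM[0x2a,0x18,0x10,0x17,0x04] = 15 15 ec 0f fa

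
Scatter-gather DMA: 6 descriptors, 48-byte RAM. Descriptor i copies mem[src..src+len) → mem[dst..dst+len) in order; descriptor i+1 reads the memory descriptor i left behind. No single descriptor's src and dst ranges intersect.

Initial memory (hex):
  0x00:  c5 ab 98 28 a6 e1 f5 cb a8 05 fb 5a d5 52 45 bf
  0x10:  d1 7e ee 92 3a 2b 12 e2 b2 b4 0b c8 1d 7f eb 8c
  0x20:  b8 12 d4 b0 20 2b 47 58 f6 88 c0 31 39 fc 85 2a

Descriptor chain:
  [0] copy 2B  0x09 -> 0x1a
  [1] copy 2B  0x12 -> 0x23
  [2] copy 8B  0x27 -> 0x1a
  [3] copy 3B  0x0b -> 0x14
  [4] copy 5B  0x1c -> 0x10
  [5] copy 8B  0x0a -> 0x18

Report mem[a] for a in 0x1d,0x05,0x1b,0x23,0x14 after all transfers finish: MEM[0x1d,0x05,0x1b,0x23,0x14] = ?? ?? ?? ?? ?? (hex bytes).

MEM[0x1d,0x05,0x1b,0x23,0x14] = bf e1 52 ee fc

[0] 0x09->0x1a len=2 : 05 fb
[1] 0x12->0x23 len=2 : ee 92
[2] 0x27->0x1a len=8 : 58 f6 88 c0 31 39 fc 85
[3] 0x0b->0x14 len=3 : 5a d5 52
[4] 0x1c->0x10 len=5 : 88 c0 31 39 fc
[5] 0x0a->0x18 len=8 : fb 5a d5 52 45 bf 88 c0
query mem[0x1d]=0xbf, mem[0x05]=0xe1, mem[0x1b]=0x52, mem[0x23]=0xee, mem[0x14]=0xfc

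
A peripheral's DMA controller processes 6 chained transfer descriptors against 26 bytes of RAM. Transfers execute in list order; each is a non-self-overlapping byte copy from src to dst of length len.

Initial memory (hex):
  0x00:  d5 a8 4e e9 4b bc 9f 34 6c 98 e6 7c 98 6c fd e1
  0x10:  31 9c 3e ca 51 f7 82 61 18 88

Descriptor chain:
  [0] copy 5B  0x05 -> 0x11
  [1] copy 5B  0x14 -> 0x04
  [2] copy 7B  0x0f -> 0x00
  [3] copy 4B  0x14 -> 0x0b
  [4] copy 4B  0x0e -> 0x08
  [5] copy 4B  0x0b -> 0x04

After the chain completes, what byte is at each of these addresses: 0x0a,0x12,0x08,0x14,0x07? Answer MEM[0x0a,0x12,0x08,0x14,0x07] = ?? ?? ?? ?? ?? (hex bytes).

MEM[0x0a,0x12,0x08,0x14,0x07] = 31 9f 61 6c 61

D0: mem[0x11..0x15] <- [bc 9f 34 6c 98]
D1: mem[0x04..0x08] <- [6c 98 82 61 18]
D2: mem[0x00..0x06] <- [e1 31 bc 9f 34 6c 98]
D3: mem[0x0b..0x0e] <- [6c 98 82 61]
D4: mem[0x08..0x0b] <- [61 e1 31 bc]
D5: mem[0x04..0x07] <- [bc 98 82 61]
query mem[0x0a]=0x31, mem[0x12]=0x9f, mem[0x08]=0x61, mem[0x14]=0x6c, mem[0x07]=0x61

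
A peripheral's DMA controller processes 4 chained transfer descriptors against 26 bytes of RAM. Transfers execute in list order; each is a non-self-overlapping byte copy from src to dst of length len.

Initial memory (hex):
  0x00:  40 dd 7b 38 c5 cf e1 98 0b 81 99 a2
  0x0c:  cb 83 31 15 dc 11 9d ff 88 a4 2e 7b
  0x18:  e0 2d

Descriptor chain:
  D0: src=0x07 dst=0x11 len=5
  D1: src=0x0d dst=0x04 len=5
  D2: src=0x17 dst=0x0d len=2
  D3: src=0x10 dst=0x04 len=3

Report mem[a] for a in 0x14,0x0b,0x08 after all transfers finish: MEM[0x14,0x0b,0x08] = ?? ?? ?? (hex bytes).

MEM[0x14,0x0b,0x08] = 99 a2 98

[0] 0x07->0x11 len=5 : 98 0b 81 99 a2
[1] 0x0d->0x04 len=5 : 83 31 15 dc 98
[2] 0x17->0x0d len=2 : 7b e0
[3] 0x10->0x04 len=3 : dc 98 0b
query mem[0x14]=0x99, mem[0x0b]=0xa2, mem[0x08]=0x98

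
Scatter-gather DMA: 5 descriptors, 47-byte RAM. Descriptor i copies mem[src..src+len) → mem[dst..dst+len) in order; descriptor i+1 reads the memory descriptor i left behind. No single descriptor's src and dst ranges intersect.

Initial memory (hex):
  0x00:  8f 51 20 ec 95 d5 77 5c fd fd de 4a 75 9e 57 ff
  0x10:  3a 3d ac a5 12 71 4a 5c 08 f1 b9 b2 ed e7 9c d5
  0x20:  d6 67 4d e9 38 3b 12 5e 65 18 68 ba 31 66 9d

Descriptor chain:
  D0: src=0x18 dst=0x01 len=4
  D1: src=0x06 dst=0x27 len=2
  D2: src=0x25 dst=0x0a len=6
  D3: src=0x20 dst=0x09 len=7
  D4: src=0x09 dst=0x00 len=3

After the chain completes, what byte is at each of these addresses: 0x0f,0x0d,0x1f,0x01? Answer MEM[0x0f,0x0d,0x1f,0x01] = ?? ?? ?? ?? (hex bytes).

  after D0: wrote 4B at 0x01 = 08f1b9b2
  after D1: wrote 2B at 0x27 = 775c
  after D2: wrote 6B at 0x0a = 3b12775c1868
  after D3: wrote 7B at 0x09 = d6674de9383b12
  after D4: wrote 3B at 0x00 = d6674d
query mem[0x0f]=0x12, mem[0x0d]=0x38, mem[0x1f]=0xd5, mem[0x01]=0x67

MEM[0x0f,0x0d,0x1f,0x01] = 12 38 d5 67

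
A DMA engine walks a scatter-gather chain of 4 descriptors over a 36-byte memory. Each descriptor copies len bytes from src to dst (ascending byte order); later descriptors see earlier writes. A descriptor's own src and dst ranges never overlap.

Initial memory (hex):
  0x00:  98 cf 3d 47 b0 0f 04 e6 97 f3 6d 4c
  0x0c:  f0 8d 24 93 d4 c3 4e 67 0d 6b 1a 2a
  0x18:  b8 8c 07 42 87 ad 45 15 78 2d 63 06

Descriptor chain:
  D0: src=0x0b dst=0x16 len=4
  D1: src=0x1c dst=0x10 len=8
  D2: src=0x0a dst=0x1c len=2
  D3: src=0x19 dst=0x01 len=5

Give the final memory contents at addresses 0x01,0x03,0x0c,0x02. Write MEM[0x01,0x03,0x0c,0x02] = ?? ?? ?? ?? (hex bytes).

MEM[0x01,0x03,0x0c,0x02] = 24 42 f0 07

#0 dst[0x16+4] := {0x4c,0xf0,0x8d,0x24}
#1 dst[0x10+8] := {0x87,0xad,0x45,0x15,0x78,0x2d,0x63,0x06}
#2 dst[0x1c+2] := {0x6d,0x4c}
#3 dst[0x01+5] := {0x24,0x07,0x42,0x6d,0x4c}
query mem[0x01]=0x24, mem[0x03]=0x42, mem[0x0c]=0xf0, mem[0x02]=0x07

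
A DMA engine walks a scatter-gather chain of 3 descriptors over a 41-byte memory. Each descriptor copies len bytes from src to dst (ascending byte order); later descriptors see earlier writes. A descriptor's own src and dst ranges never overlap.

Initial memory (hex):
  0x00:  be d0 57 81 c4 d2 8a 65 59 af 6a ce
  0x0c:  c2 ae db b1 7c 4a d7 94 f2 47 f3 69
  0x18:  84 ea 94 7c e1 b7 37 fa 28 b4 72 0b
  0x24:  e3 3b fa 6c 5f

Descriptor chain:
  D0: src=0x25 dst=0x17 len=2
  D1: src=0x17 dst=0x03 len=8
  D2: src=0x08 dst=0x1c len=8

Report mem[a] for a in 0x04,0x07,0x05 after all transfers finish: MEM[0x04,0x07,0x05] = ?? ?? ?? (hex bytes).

[0] 0x25->0x17 len=2 : 3b fa
[1] 0x17->0x03 len=8 : 3b fa ea 94 7c e1 b7 37
[2] 0x08->0x1c len=8 : e1 b7 37 ce c2 ae db b1
query mem[0x04]=0xfa, mem[0x07]=0x7c, mem[0x05]=0xea

MEM[0x04,0x07,0x05] = fa 7c ea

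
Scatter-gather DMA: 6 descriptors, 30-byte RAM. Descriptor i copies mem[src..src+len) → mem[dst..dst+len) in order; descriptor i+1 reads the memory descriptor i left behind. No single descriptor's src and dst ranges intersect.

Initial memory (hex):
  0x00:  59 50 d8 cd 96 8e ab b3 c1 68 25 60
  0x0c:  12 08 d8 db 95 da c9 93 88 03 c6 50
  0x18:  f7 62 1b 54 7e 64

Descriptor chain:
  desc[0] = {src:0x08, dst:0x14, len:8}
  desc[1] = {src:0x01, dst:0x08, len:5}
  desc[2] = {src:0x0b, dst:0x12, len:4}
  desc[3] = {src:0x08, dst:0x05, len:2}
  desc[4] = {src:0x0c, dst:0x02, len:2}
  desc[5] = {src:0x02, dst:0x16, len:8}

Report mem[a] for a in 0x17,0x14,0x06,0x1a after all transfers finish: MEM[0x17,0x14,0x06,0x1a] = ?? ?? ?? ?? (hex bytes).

MEM[0x17,0x14,0x06,0x1a] = 08 08 d8 d8

D0: mem[0x14..0x1b] <- [c1 68 25 60 12 08 d8 db]
D1: mem[0x08..0x0c] <- [50 d8 cd 96 8e]
D2: mem[0x12..0x15] <- [96 8e 08 d8]
D3: mem[0x05..0x06] <- [50 d8]
D4: mem[0x02..0x03] <- [8e 08]
D5: mem[0x16..0x1d] <- [8e 08 96 50 d8 b3 50 d8]
query mem[0x17]=0x08, mem[0x14]=0x08, mem[0x06]=0xd8, mem[0x1a]=0xd8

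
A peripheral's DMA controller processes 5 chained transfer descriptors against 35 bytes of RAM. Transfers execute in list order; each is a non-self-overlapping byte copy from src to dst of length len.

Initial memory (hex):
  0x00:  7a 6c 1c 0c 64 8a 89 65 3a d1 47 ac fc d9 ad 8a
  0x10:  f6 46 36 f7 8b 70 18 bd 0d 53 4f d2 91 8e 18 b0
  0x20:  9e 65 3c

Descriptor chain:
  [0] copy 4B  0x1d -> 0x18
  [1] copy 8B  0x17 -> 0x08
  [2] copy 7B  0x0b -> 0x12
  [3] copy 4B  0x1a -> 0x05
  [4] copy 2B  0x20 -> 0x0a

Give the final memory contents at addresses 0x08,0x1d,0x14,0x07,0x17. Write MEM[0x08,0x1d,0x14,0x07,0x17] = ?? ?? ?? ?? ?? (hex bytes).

  after D0: wrote 4B at 0x18 = 8e18b09e
  after D1: wrote 8B at 0x08 = bd8e18b09e918e18
  after D2: wrote 7B at 0x12 = b09e918e18f646
  after D3: wrote 4B at 0x05 = b09e918e
  after D4: wrote 2B at 0x0a = 9e65
query mem[0x08]=0x8e, mem[0x1d]=0x8e, mem[0x14]=0x91, mem[0x07]=0x91, mem[0x17]=0xf6

MEM[0x08,0x1d,0x14,0x07,0x17] = 8e 8e 91 91 f6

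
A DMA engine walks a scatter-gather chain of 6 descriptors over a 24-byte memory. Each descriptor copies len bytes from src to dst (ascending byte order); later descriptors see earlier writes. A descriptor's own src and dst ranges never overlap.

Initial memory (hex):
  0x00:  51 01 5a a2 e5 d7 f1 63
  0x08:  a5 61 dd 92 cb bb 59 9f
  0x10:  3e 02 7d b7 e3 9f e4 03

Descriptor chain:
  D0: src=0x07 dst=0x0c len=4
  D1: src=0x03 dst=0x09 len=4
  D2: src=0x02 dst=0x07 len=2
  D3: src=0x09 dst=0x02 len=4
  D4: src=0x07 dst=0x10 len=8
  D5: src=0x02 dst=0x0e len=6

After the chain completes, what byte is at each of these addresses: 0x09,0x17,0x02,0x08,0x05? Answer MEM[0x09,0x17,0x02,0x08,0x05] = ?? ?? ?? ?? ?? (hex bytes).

MEM[0x09,0x17,0x02,0x08,0x05] = a2 61 a2 a2 f1

D0: mem[0x0c..0x0f] <- [63 a5 61 dd]
D1: mem[0x09..0x0c] <- [a2 e5 d7 f1]
D2: mem[0x07..0x08] <- [5a a2]
D3: mem[0x02..0x05] <- [a2 e5 d7 f1]
D4: mem[0x10..0x17] <- [5a a2 a2 e5 d7 f1 a5 61]
D5: mem[0x0e..0x13] <- [a2 e5 d7 f1 f1 5a]
query mem[0x09]=0xa2, mem[0x17]=0x61, mem[0x02]=0xa2, mem[0x08]=0xa2, mem[0x05]=0xf1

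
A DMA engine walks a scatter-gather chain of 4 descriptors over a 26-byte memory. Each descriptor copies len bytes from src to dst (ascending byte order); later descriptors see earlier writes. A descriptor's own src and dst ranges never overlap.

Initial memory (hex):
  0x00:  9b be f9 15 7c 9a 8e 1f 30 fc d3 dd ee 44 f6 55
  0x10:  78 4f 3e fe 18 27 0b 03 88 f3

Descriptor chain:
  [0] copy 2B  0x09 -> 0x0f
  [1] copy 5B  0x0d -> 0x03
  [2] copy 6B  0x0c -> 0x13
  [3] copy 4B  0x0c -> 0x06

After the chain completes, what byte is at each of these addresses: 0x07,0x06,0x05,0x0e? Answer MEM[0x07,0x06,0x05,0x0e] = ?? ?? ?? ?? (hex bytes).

#0 dst[0x0f+2] := {0xfc,0xd3}
#1 dst[0x03+5] := {0x44,0xf6,0xfc,0xd3,0x4f}
#2 dst[0x13+6] := {0xee,0x44,0xf6,0xfc,0xd3,0x4f}
#3 dst[0x06+4] := {0xee,0x44,0xf6,0xfc}
query mem[0x07]=0x44, mem[0x06]=0xee, mem[0x05]=0xfc, mem[0x0e]=0xf6

MEM[0x07,0x06,0x05,0x0e] = 44 ee fc f6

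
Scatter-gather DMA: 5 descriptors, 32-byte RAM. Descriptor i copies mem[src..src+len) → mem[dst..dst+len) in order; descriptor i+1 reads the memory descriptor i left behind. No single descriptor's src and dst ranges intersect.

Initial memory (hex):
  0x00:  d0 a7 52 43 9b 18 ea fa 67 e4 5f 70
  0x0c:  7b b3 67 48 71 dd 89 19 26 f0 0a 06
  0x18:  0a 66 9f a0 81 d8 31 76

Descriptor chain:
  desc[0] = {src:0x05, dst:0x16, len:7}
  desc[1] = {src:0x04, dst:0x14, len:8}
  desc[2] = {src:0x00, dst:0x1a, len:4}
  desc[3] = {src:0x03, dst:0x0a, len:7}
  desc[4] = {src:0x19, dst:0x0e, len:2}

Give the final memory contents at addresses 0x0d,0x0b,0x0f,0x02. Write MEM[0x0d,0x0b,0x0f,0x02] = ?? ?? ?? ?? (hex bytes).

#0 dst[0x16+7] := {0x18,0xea,0xfa,0x67,0xe4,0x5f,0x70}
#1 dst[0x14+8] := {0x9b,0x18,0xea,0xfa,0x67,0xe4,0x5f,0x70}
#2 dst[0x1a+4] := {0xd0,0xa7,0x52,0x43}
#3 dst[0x0a+7] := {0x43,0x9b,0x18,0xea,0xfa,0x67,0xe4}
#4 dst[0x0e+2] := {0xe4,0xd0}
query mem[0x0d]=0xea, mem[0x0b]=0x9b, mem[0x0f]=0xd0, mem[0x02]=0x52

MEM[0x0d,0x0b,0x0f,0x02] = ea 9b d0 52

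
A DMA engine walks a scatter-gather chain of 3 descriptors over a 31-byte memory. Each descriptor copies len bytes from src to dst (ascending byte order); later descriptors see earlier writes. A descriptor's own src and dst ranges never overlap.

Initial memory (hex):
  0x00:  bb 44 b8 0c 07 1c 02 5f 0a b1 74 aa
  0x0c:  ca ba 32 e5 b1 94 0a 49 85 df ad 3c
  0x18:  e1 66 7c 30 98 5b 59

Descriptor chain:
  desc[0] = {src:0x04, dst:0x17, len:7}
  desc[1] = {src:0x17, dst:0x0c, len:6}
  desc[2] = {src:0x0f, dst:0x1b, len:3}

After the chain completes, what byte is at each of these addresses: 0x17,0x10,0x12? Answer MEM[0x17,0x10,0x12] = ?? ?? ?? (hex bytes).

  after D0: wrote 7B at 0x17 = 071c025f0ab174
  after D1: wrote 6B at 0x0c = 071c025f0ab1
  after D2: wrote 3B at 0x1b = 5f0ab1
query mem[0x17]=0x07, mem[0x10]=0x0a, mem[0x12]=0x0a

MEM[0x17,0x10,0x12] = 07 0a 0a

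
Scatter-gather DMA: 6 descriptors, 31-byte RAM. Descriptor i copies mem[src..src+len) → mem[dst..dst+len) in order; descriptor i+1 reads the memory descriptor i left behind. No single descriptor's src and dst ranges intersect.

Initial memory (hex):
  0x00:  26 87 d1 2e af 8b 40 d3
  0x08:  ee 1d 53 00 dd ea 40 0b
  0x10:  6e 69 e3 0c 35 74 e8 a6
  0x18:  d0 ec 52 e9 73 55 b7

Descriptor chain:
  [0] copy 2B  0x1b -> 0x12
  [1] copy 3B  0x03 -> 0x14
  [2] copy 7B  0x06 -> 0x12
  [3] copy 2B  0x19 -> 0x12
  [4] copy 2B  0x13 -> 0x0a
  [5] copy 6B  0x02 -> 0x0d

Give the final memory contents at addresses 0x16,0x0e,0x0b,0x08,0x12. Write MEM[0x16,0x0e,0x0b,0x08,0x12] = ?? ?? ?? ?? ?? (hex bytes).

#0 dst[0x12+2] := {0xe9,0x73}
#1 dst[0x14+3] := {0x2e,0xaf,0x8b}
#2 dst[0x12+7] := {0x40,0xd3,0xee,0x1d,0x53,0x00,0xdd}
#3 dst[0x12+2] := {0xec,0x52}
#4 dst[0x0a+2] := {0x52,0xee}
#5 dst[0x0d+6] := {0xd1,0x2e,0xaf,0x8b,0x40,0xd3}
query mem[0x16]=0x53, mem[0x0e]=0x2e, mem[0x0b]=0xee, mem[0x08]=0xee, mem[0x12]=0xd3

MEM[0x16,0x0e,0x0b,0x08,0x12] = 53 2e ee ee d3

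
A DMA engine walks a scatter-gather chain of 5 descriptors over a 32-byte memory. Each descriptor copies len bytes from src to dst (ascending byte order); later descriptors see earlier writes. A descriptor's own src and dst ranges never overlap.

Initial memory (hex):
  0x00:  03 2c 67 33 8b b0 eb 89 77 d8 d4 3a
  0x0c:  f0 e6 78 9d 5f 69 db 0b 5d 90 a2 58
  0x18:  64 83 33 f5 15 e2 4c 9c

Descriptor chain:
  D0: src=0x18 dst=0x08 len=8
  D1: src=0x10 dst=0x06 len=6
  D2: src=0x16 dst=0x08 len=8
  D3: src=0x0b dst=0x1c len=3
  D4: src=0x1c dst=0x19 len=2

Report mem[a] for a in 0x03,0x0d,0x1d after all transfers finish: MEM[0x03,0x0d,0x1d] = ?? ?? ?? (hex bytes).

MEM[0x03,0x0d,0x1d] = 33 f5 33

#0 dst[0x08+8] := {0x64,0x83,0x33,0xf5,0x15,0xe2,0x4c,0x9c}
#1 dst[0x06+6] := {0x5f,0x69,0xdb,0x0b,0x5d,0x90}
#2 dst[0x08+8] := {0xa2,0x58,0x64,0x83,0x33,0xf5,0x15,0xe2}
#3 dst[0x1c+3] := {0x83,0x33,0xf5}
#4 dst[0x19+2] := {0x83,0x33}
query mem[0x03]=0x33, mem[0x0d]=0xf5, mem[0x1d]=0x33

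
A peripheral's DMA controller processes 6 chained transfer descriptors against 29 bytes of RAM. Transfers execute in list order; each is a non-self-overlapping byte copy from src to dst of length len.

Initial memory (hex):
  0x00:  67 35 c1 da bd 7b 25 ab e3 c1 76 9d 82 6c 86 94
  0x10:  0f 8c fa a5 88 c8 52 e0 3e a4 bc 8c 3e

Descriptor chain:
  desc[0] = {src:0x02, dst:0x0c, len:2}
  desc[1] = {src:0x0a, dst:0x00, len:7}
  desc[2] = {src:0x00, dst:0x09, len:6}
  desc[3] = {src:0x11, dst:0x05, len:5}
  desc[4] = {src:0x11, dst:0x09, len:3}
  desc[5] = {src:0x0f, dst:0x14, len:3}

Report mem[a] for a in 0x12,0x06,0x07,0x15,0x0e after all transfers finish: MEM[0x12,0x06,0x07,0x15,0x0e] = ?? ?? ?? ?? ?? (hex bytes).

D0: mem[0x0c..0x0d] <- [c1 da]
D1: mem[0x00..0x06] <- [76 9d c1 da 86 94 0f]
D2: mem[0x09..0x0e] <- [76 9d c1 da 86 94]
D3: mem[0x05..0x09] <- [8c fa a5 88 c8]
D4: mem[0x09..0x0b] <- [8c fa a5]
D5: mem[0x14..0x16] <- [94 0f 8c]
query mem[0x12]=0xfa, mem[0x06]=0xfa, mem[0x07]=0xa5, mem[0x15]=0x0f, mem[0x0e]=0x94

MEM[0x12,0x06,0x07,0x15,0x0e] = fa fa a5 0f 94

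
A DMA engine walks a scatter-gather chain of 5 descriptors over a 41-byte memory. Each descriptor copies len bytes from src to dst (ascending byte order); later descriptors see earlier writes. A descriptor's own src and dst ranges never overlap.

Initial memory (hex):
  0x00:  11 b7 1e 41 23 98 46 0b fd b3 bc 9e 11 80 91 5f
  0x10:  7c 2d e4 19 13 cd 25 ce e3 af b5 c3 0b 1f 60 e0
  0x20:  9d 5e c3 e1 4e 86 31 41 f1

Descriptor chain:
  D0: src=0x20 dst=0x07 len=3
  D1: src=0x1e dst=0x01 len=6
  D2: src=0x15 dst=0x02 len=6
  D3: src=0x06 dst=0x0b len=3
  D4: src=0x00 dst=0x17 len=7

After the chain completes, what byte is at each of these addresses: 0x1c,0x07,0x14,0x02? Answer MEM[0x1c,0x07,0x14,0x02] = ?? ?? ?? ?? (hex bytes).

MEM[0x1c,0x07,0x14,0x02] = e3 b5 13 cd

#0 dst[0x07+3] := {0x9d,0x5e,0xc3}
#1 dst[0x01+6] := {0x60,0xe0,0x9d,0x5e,0xc3,0xe1}
#2 dst[0x02+6] := {0xcd,0x25,0xce,0xe3,0xaf,0xb5}
#3 dst[0x0b+3] := {0xaf,0xb5,0x5e}
#4 dst[0x17+7] := {0x11,0x60,0xcd,0x25,0xce,0xe3,0xaf}
query mem[0x1c]=0xe3, mem[0x07]=0xb5, mem[0x14]=0x13, mem[0x02]=0xcd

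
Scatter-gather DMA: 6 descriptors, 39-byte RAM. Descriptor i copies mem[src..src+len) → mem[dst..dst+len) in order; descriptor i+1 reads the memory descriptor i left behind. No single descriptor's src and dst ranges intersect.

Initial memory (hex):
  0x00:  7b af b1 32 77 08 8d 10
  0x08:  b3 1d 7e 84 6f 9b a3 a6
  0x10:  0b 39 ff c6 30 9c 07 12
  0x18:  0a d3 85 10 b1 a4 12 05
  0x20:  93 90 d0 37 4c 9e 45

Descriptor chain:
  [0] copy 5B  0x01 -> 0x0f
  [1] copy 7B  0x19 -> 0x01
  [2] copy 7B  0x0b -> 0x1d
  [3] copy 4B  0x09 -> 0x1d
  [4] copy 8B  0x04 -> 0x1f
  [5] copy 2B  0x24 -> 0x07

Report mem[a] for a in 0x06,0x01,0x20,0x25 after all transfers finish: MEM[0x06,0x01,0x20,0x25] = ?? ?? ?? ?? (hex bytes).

#0 dst[0x0f+5] := {0xaf,0xb1,0x32,0x77,0x08}
#1 dst[0x01+7] := {0xd3,0x85,0x10,0xb1,0xa4,0x12,0x05}
#2 dst[0x1d+7] := {0x84,0x6f,0x9b,0xa3,0xaf,0xb1,0x32}
#3 dst[0x1d+4] := {0x1d,0x7e,0x84,0x6f}
#4 dst[0x1f+8] := {0xb1,0xa4,0x12,0x05,0xb3,0x1d,0x7e,0x84}
#5 dst[0x07+2] := {0x1d,0x7e}
query mem[0x06]=0x12, mem[0x01]=0xd3, mem[0x20]=0xa4, mem[0x25]=0x7e

MEM[0x06,0x01,0x20,0x25] = 12 d3 a4 7e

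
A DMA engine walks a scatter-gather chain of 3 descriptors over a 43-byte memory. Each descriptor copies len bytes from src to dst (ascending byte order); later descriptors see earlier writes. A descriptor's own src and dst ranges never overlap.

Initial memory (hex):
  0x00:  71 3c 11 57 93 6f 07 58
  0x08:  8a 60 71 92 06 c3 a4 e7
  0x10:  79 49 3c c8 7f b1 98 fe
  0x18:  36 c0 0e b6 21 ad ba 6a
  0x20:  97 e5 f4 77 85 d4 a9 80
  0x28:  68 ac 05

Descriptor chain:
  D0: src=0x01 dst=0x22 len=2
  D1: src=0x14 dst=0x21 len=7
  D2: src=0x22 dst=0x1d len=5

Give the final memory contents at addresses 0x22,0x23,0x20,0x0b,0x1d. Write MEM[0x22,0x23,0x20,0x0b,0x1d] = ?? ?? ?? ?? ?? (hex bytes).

  after D0: wrote 2B at 0x22 = 3c11
  after D1: wrote 7B at 0x21 = 7fb198fe36c00e
  after D2: wrote 5B at 0x1d = b198fe36c0
query mem[0x22]=0xb1, mem[0x23]=0x98, mem[0x20]=0x36, mem[0x0b]=0x92, mem[0x1d]=0xb1

MEM[0x22,0x23,0x20,0x0b,0x1d] = b1 98 36 92 b1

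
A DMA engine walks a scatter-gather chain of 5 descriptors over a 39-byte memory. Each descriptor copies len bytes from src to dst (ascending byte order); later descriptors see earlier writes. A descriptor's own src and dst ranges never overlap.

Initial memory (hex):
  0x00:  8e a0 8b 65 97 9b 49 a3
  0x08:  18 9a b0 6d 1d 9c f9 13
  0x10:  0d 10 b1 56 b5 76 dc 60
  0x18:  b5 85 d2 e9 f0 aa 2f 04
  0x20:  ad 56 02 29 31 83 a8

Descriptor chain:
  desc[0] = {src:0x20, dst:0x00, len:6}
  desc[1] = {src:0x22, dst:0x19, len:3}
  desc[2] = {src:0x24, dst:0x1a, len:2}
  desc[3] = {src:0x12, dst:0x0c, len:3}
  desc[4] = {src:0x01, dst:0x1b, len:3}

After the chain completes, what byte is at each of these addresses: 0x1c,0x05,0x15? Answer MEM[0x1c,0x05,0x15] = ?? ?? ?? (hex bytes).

D0: mem[0x00..0x05] <- [ad 56 02 29 31 83]
D1: mem[0x19..0x1b] <- [02 29 31]
D2: mem[0x1a..0x1b] <- [31 83]
D3: mem[0x0c..0x0e] <- [b1 56 b5]
D4: mem[0x1b..0x1d] <- [56 02 29]
query mem[0x1c]=0x02, mem[0x05]=0x83, mem[0x15]=0x76

MEM[0x1c,0x05,0x15] = 02 83 76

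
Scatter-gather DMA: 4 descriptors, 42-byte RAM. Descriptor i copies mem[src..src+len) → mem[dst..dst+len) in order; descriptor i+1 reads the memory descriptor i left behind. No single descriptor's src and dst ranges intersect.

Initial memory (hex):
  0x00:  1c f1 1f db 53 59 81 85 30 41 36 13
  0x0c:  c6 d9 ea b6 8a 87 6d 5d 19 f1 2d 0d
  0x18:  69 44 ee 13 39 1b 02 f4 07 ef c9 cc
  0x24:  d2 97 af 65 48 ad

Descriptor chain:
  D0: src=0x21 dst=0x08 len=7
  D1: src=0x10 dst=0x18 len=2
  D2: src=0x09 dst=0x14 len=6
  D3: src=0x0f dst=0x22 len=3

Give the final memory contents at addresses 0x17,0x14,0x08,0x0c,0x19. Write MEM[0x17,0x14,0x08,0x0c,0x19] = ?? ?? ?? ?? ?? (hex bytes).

  after D0: wrote 7B at 0x08 = efc9ccd297af65
  after D1: wrote 2B at 0x18 = 8a87
  after D2: wrote 6B at 0x14 = c9ccd297af65
  after D3: wrote 3B at 0x22 = b68a87
query mem[0x17]=0x97, mem[0x14]=0xc9, mem[0x08]=0xef, mem[0x0c]=0x97, mem[0x19]=0x65

MEM[0x17,0x14,0x08,0x0c,0x19] = 97 c9 ef 97 65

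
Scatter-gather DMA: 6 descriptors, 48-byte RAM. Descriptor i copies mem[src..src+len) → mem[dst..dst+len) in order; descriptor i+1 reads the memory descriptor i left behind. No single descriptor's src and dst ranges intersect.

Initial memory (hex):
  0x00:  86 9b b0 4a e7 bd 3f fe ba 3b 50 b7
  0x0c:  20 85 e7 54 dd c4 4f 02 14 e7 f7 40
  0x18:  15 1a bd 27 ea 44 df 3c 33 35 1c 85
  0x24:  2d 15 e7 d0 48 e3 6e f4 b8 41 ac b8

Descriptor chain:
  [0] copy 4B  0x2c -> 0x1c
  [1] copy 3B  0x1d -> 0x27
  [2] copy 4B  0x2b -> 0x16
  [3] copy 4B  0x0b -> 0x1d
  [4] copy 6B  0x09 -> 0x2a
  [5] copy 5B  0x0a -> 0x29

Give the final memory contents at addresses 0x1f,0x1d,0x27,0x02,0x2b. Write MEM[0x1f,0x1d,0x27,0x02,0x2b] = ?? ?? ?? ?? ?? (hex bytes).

#0 dst[0x1c+4] := {0xb8,0x41,0xac,0xb8}
#1 dst[0x27+3] := {0x41,0xac,0xb8}
#2 dst[0x16+4] := {0xf4,0xb8,0x41,0xac}
#3 dst[0x1d+4] := {0xb7,0x20,0x85,0xe7}
#4 dst[0x2a+6] := {0x3b,0x50,0xb7,0x20,0x85,0xe7}
#5 dst[0x29+5] := {0x50,0xb7,0x20,0x85,0xe7}
query mem[0x1f]=0x85, mem[0x1d]=0xb7, mem[0x27]=0x41, mem[0x02]=0xb0, mem[0x2b]=0x20

MEM[0x1f,0x1d,0x27,0x02,0x2b] = 85 b7 41 b0 20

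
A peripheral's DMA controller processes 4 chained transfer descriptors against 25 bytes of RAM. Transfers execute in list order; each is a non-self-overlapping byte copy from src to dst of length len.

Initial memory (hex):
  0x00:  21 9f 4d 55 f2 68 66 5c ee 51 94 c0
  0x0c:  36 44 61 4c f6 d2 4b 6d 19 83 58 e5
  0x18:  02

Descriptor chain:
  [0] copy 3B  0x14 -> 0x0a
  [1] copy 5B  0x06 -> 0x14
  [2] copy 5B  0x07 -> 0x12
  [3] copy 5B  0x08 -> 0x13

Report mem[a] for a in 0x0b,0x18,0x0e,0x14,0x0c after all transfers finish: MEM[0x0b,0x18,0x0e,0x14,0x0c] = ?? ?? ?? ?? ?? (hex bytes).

[0] 0x14->0x0a len=3 : 19 83 58
[1] 0x06->0x14 len=5 : 66 5c ee 51 19
[2] 0x07->0x12 len=5 : 5c ee 51 19 83
[3] 0x08->0x13 len=5 : ee 51 19 83 58
query mem[0x0b]=0x83, mem[0x18]=0x19, mem[0x0e]=0x61, mem[0x14]=0x51, mem[0x0c]=0x58

MEM[0x0b,0x18,0x0e,0x14,0x0c] = 83 19 61 51 58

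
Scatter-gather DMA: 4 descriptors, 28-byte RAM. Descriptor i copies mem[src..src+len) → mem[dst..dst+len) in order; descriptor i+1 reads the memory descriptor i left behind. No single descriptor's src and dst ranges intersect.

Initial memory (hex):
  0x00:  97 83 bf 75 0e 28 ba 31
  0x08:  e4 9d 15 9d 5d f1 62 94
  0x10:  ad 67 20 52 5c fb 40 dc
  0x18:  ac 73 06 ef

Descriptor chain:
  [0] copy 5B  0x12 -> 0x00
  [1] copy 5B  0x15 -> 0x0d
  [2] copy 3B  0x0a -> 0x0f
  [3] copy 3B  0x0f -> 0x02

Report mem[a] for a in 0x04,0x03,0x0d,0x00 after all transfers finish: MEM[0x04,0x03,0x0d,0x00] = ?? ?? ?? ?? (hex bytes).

#0 dst[0x00+5] := {0x20,0x52,0x5c,0xfb,0x40}
#1 dst[0x0d+5] := {0xfb,0x40,0xdc,0xac,0x73}
#2 dst[0x0f+3] := {0x15,0x9d,0x5d}
#3 dst[0x02+3] := {0x15,0x9d,0x5d}
query mem[0x04]=0x5d, mem[0x03]=0x9d, mem[0x0d]=0xfb, mem[0x00]=0x20

MEM[0x04,0x03,0x0d,0x00] = 5d 9d fb 20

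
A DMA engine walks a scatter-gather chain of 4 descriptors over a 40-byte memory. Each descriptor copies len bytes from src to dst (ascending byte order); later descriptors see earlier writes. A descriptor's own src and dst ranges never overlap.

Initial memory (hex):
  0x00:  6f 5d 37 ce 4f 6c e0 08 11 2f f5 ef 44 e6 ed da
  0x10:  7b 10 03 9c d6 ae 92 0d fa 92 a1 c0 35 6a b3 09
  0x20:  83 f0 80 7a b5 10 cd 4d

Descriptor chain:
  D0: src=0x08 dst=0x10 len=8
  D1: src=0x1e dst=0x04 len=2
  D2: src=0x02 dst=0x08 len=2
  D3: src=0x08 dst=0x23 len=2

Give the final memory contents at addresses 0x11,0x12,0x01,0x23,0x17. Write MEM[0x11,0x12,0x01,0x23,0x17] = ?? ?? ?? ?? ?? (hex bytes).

#0 dst[0x10+8] := {0x11,0x2f,0xf5,0xef,0x44,0xe6,0xed,0xda}
#1 dst[0x04+2] := {0xb3,0x09}
#2 dst[0x08+2] := {0x37,0xce}
#3 dst[0x23+2] := {0x37,0xce}
query mem[0x11]=0x2f, mem[0x12]=0xf5, mem[0x01]=0x5d, mem[0x23]=0x37, mem[0x17]=0xda

MEM[0x11,0x12,0x01,0x23,0x17] = 2f f5 5d 37 da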